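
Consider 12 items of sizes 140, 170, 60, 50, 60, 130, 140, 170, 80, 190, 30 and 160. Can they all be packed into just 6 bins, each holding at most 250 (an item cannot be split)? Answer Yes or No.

No

Total = 1380; ⌈1380/250⌉ = 6.
7 items each exceed half the capacity and cannot share a bin, forcing at least 7 bins.
At least 7 bins are required, but only 6 are allowed.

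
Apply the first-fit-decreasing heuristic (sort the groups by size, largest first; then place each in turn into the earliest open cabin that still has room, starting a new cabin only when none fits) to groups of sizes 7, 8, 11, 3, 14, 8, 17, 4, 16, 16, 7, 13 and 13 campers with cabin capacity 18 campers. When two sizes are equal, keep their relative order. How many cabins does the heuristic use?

Sorted descending: 17, 16, 16, 14, 13, 13, 11, 8, 8, 7, 7, 4, 3.
  17 → cabin 1 (new)  [load 17/18]
  16 → cabin 2 (new)  [load 16/18]
  16 → cabin 3 (new)  [load 16/18]
  14 → cabin 4 (new)  [load 14/18]
  13 → cabin 5 (new)  [load 13/18]
  13 → cabin 6 (new)  [load 13/18]
  11 → cabin 7 (new)  [load 11/18]
  8 → cabin 8 (new)  [load 8/18]
  8 → cabin 8  [load 16/18]
  7 → cabin 7  [load 18/18]
  7 → cabin 9 (new)  [load 7/18]
  4 → cabin 4  [load 18/18]
  3 → cabin 5  [load 16/18]
9 cabins opened.

9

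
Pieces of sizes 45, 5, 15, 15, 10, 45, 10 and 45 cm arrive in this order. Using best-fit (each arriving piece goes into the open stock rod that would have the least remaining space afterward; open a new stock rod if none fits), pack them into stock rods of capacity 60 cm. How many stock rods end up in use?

4

  45 → stock rod 1 (new)  [load 45/60]
  5 → stock rod 1  [load 50/60]
  15 → stock rod 2 (new)  [load 15/60]
  15 → stock rod 2  [load 30/60]
  10 → stock rod 1  [load 60/60]
  45 → stock rod 3 (new)  [load 45/60]
  10 → stock rod 3  [load 55/60]
  45 → stock rod 4 (new)  [load 45/60]
4 stock rods opened.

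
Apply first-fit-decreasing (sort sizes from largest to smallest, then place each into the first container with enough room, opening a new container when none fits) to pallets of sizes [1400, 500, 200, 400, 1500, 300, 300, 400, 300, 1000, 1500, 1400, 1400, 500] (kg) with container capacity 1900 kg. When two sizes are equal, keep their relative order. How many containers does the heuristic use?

Sorted descending: 1500, 1500, 1400, 1400, 1400, 1000, 500, 500, 400, 400, 300, 300, 300, 200.
  1500 → container 1 (new)  [load 1500/1900]
  1500 → container 2 (new)  [load 1500/1900]
  1400 → container 3 (new)  [load 1400/1900]
  1400 → container 4 (new)  [load 1400/1900]
  1400 → container 5 (new)  [load 1400/1900]
  1000 → container 6 (new)  [load 1000/1900]
  500 → container 3  [load 1900/1900]
  500 → container 4  [load 1900/1900]
  400 → container 1  [load 1900/1900]
  400 → container 2  [load 1900/1900]
  300 → container 5  [load 1700/1900]
  300 → container 6  [load 1300/1900]
  300 → container 6  [load 1600/1900]
  200 → container 5  [load 1900/1900]
6 containers opened.

6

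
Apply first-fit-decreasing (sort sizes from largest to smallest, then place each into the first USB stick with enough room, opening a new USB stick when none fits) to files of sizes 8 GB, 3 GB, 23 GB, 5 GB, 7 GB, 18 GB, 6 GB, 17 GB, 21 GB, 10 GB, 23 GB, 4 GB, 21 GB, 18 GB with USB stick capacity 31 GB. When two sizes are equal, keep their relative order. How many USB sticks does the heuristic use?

7

Sorted descending: 23, 23, 21, 21, 18, 18, 17, 10, 8, 7, 6, 5, 4, 3.
  23 → USB stick 1 (new)  [load 23/31]
  23 → USB stick 2 (new)  [load 23/31]
  21 → USB stick 3 (new)  [load 21/31]
  21 → USB stick 4 (new)  [load 21/31]
  18 → USB stick 5 (new)  [load 18/31]
  18 → USB stick 6 (new)  [load 18/31]
  17 → USB stick 7 (new)  [load 17/31]
  10 → USB stick 3  [load 31/31]
  8 → USB stick 1  [load 31/31]
  7 → USB stick 2  [load 30/31]
  6 → USB stick 4  [load 27/31]
  5 → USB stick 5  [load 23/31]
  4 → USB stick 4  [load 31/31]
  3 → USB stick 5  [load 26/31]
7 USB sticks opened.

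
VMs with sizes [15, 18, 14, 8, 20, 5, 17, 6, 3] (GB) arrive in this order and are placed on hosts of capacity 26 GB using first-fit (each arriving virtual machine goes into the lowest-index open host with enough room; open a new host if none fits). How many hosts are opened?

  15 → host 1 (new)  [load 15/26]
  18 → host 2 (new)  [load 18/26]
  14 → host 3 (new)  [load 14/26]
  8 → host 1  [load 23/26]
  20 → host 4 (new)  [load 20/26]
  5 → host 2  [load 23/26]
  17 → host 5 (new)  [load 17/26]
  6 → host 3  [load 20/26]
  3 → host 1  [load 26/26]
5 hosts opened.

5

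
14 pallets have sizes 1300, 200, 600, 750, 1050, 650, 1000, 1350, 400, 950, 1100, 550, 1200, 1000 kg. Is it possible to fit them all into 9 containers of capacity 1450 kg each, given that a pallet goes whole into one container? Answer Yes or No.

No

Total = 12100 kg; ⌈12100/1450⌉ = 9.
The bound of 9 does not rule out 9, but exhaustive search shows no assignment into 9 containers of capacity 1450 kg exists — the minimum is 10.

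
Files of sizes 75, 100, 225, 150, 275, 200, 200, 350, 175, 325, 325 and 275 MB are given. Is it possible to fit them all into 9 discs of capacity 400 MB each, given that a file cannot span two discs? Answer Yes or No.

Yes

A valid assignment using 8 discs:
  disc 1: 350 = 350
  disc 2: 325 + 75 = 400
  disc 3: 325 = 325
  disc 4: 275 + 100 = 375
  disc 5: 275 = 275
  disc 6: 225 + 175 = 400
  disc 7: 200 + 200 = 400
  disc 8: 150 = 150
That uses only 8 ≤ 9, so 9 discs are enough.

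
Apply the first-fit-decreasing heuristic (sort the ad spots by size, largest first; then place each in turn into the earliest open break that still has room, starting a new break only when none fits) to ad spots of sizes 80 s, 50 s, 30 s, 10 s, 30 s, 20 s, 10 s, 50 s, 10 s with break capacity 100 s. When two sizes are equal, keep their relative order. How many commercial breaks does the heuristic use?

Sorted descending: 80, 50, 50, 30, 30, 20, 10, 10, 10.
  80 → break 1 (new)  [load 80/100]
  50 → break 2 (new)  [load 50/100]
  50 → break 2  [load 100/100]
  30 → break 3 (new)  [load 30/100]
  30 → break 3  [load 60/100]
  20 → break 1  [load 100/100]
  10 → break 3  [load 70/100]
  10 → break 3  [load 80/100]
  10 → break 3  [load 90/100]
3 commercial breaks opened.

3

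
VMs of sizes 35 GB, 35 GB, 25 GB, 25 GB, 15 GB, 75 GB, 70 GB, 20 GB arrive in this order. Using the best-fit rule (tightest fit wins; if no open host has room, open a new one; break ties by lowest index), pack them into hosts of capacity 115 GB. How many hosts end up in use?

3

  35 → host 1 (new)  [load 35/115]
  35 → host 1  [load 70/115]
  25 → host 1  [load 95/115]
  25 → host 2 (new)  [load 25/115]
  15 → host 1  [load 110/115]
  75 → host 2  [load 100/115]
  70 → host 3 (new)  [load 70/115]
  20 → host 3  [load 90/115]
3 hosts opened.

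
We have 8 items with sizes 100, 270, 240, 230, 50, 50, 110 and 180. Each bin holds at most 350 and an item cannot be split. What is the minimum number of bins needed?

Total = 270 + 240 + 230 + 180 + 110 + 100 + 50 + 50 = 1230.
Lower bound: ⌈1230/350⌉ = 4 bins.
A packing using 4 bins:
  bin 1: 270 + 50 = 320
  bin 2: 240 + 110 = 350
  bin 3: 230 + 100 = 330
  bin 4: 180 + 50 = 230
This matches the lower bound, so 4 is optimal.

4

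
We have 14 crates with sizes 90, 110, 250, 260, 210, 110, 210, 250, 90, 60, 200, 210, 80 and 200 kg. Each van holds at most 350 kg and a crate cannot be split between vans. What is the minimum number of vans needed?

Total = 260 + 250 + 250 + 210 + 210 + 210 + 200 + 200 + 110 + 110 + 90 + 90 + 80 + 60 = 2330 kg.
Lower bound: ⌈2330/350⌉ = 7 vans.
Also, 8 crates each exceed 175 kg, and no two of those can share a van, so at least 8 vans are needed.
A packing using 8 vans:
  van 1: 260 + 90 = 350
  van 2: 250 + 90 = 340
  van 3: 250 + 80 = 330
  van 4: 210 + 110 = 320
  van 5: 210 + 110 = 320
  van 6: 210 + 60 = 270
  van 7: 200 = 200
  van 8: 200 = 200
This matches the lower bound, so 8 is optimal.

8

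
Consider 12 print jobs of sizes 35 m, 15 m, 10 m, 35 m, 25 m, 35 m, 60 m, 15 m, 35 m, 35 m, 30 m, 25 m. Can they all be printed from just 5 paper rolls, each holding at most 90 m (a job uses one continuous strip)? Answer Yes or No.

A valid assignment using 5 paper rolls:
  roll 1: 60 + 30 = 90
  roll 2: 35 + 35 + 15 = 85
  roll 3: 35 + 35 + 15 = 85
  roll 4: 35 + 25 + 25 = 85
  roll 5: 10 = 10
Every load is within 90 m, so 5 paper rolls suffice.

Yes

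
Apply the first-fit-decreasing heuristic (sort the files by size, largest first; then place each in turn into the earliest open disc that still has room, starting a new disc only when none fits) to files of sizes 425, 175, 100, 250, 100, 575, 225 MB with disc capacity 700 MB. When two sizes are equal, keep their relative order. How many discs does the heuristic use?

3

Sorted descending: 575, 425, 250, 225, 175, 100, 100.
  575 → disc 1 (new)  [load 575/700]
  425 → disc 2 (new)  [load 425/700]
  250 → disc 2  [load 675/700]
  225 → disc 3 (new)  [load 225/700]
  175 → disc 3  [load 400/700]
  100 → disc 1  [load 675/700]
  100 → disc 3  [load 500/700]
3 discs opened.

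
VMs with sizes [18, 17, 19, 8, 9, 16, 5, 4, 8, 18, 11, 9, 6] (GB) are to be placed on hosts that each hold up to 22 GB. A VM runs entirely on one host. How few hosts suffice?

8

Total = 19 + 18 + 18 + 17 + 16 + 11 + 9 + 9 + 8 + 8 + 6 + 5 + 4 = 148 GB.
Lower bound: ⌈148/22⌉ = 7 hosts.
A packing using 8 hosts:
  host 1: 19 = 19
  host 2: 18 + 4 = 22
  host 3: 18 = 18
  host 4: 17 + 5 = 22
  host 5: 16 + 6 = 22
  host 6: 11 + 9 = 20
  host 7: 9 + 8 = 17
  host 8: 8 = 8
No arrangement into 7 hosts stays within capacity, so 8 is optimal.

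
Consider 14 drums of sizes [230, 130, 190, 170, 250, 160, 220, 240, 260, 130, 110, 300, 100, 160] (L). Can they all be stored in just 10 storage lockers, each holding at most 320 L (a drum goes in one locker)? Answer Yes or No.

A valid assignment using 10 storage lockers:
  locker 1: 300 = 300
  locker 2: 260 = 260
  locker 3: 250 = 250
  locker 4: 240 = 240
  locker 5: 230 = 230
  locker 6: 220 + 100 = 320
  locker 7: 190 + 130 = 320
  locker 8: 170 + 130 = 300
  locker 9: 160 + 160 = 320
  locker 10: 110 = 110
Every load is within 320 L, so 10 storage lockers suffice.

Yes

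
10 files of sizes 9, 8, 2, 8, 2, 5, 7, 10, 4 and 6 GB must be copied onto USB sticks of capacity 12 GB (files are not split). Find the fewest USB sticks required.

Total = 10 + 9 + 8 + 8 + 7 + 6 + 5 + 4 + 2 + 2 = 61 GB.
Lower bound: ⌈61/12⌉ = 6 USB sticks.
A packing using 6 USB sticks:
  USB stick 1: 10 + 2 = 12
  USB stick 2: 9 + 2 = 11
  USB stick 3: 8 + 4 = 12
  USB stick 4: 8 = 8
  USB stick 5: 7 + 5 = 12
  USB stick 6: 6 = 6
This matches the lower bound, so 6 is optimal.

6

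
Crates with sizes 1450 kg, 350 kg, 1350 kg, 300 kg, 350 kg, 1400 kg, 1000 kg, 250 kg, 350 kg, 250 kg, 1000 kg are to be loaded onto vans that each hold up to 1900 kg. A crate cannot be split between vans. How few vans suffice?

Total = 1450 + 1400 + 1350 + 1000 + 1000 + 350 + 350 + 350 + 300 + 250 + 250 = 8050 kg.
Lower bound: ⌈8050/1900⌉ = 5 vans.
A packing using 5 vans:
  van 1: 1450 + 350 = 1800
  van 2: 1400 + 350 = 1750
  van 3: 1350 + 350 = 1700
  van 4: 1000 + 300 + 250 + 250 = 1800
  van 5: 1000 = 1000
This matches the lower bound, so 5 is optimal.

5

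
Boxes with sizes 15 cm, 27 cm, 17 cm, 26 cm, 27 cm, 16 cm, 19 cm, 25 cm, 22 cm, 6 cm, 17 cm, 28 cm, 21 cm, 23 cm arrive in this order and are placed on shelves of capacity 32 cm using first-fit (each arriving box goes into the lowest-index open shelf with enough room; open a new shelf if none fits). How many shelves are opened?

  15 → shelf 1 (new)  [load 15/32]
  27 → shelf 2 (new)  [load 27/32]
  17 → shelf 1  [load 32/32]
  26 → shelf 3 (new)  [load 26/32]
  27 → shelf 4 (new)  [load 27/32]
  16 → shelf 5 (new)  [load 16/32]
  19 → shelf 6 (new)  [load 19/32]
  25 → shelf 7 (new)  [load 25/32]
  22 → shelf 8 (new)  [load 22/32]
  6 → shelf 3  [load 32/32]
  17 → shelf 9 (new)  [load 17/32]
  28 → shelf 10 (new)  [load 28/32]
  21 → shelf 11 (new)  [load 21/32]
  23 → shelf 12 (new)  [load 23/32]
12 shelves opened.

12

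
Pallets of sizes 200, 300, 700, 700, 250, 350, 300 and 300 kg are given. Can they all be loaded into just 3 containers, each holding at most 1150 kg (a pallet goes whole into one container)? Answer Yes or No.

Yes

A valid assignment using 3 containers:
  container 1: 700 + 350 = 1050
  container 2: 700 + 300 = 1000
  container 3: 300 + 300 + 250 + 200 = 1050
Every load is within 1150 kg, so 3 containers suffice.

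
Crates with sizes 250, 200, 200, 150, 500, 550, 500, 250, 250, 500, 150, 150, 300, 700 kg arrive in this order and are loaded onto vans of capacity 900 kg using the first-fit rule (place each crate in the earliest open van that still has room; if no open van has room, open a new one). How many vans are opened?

6

  250 → van 1 (new)  [load 250/900]
  200 → van 1  [load 450/900]
  200 → van 1  [load 650/900]
  150 → van 1  [load 800/900]
  500 → van 2 (new)  [load 500/900]
  550 → van 3 (new)  [load 550/900]
  500 → van 4 (new)  [load 500/900]
  250 → van 2  [load 750/900]
  250 → van 3  [load 800/900]
  500 → van 5 (new)  [load 500/900]
  150 → van 2  [load 900/900]
  150 → van 4  [load 650/900]
  300 → van 5  [load 800/900]
  700 → van 6 (new)  [load 700/900]
6 vans opened.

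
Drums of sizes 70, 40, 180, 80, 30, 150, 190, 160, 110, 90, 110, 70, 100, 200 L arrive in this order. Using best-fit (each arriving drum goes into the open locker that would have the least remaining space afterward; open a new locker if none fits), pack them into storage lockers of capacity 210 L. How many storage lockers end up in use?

9

  70 → locker 1 (new)  [load 70/210]
  40 → locker 1  [load 110/210]
  180 → locker 2 (new)  [load 180/210]
  80 → locker 1  [load 190/210]
  30 → locker 2  [load 210/210]
  150 → locker 3 (new)  [load 150/210]
  190 → locker 4 (new)  [load 190/210]
  160 → locker 5 (new)  [load 160/210]
  110 → locker 6 (new)  [load 110/210]
  90 → locker 6  [load 200/210]
  110 → locker 7 (new)  [load 110/210]
  70 → locker 7  [load 180/210]
  100 → locker 8 (new)  [load 100/210]
  200 → locker 9 (new)  [load 200/210]
9 storage lockers opened.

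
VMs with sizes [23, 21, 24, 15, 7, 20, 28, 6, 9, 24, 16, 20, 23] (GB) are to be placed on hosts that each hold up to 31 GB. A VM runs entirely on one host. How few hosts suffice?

9

Total = 28 + 24 + 24 + 23 + 23 + 21 + 20 + 20 + 16 + 15 + 9 + 7 + 6 = 236 GB.
Lower bound: ⌈236/31⌉ = 8 hosts.
Also, 9 VMs each exceed 31/2 GB, and no two of those can share a host, so at least 9 hosts are needed.
A packing using 9 hosts:
  host 1: 28 = 28
  host 2: 24 + 7 = 31
  host 3: 24 + 6 = 30
  host 4: 23 = 23
  host 5: 23 = 23
  host 6: 21 + 9 = 30
  host 7: 20 = 20
  host 8: 20 = 20
  host 9: 16 + 15 = 31
This matches the lower bound, so 9 is optimal.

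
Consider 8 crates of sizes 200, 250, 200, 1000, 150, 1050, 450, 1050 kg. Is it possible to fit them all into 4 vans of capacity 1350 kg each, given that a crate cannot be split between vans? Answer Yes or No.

Yes

A valid assignment using 4 vans:
  van 1: 1050 + 250 = 1300
  van 2: 1050 + 200 = 1250
  van 3: 1000 + 200 + 150 = 1350
  van 4: 450 = 450
Every load is within 1350 kg, so 4 vans suffice.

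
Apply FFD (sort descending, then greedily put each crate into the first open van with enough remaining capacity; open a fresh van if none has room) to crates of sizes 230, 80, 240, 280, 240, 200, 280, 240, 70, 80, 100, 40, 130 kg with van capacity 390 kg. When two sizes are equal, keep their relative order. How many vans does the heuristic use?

7

Sorted descending: 280, 280, 240, 240, 240, 230, 200, 130, 100, 80, 80, 70, 40.
  280 → van 1 (new)  [load 280/390]
  280 → van 2 (new)  [load 280/390]
  240 → van 3 (new)  [load 240/390]
  240 → van 4 (new)  [load 240/390]
  240 → van 5 (new)  [load 240/390]
  230 → van 6 (new)  [load 230/390]
  200 → van 7 (new)  [load 200/390]
  130 → van 3  [load 370/390]
  100 → van 1  [load 380/390]
  80 → van 2  [load 360/390]
  80 → van 4  [load 320/390]
  70 → van 4  [load 390/390]
  40 → van 5  [load 280/390]
7 vans opened.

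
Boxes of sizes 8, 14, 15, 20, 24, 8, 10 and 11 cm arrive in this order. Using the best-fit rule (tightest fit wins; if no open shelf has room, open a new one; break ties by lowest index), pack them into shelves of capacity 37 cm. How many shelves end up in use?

  8 → shelf 1 (new)  [load 8/37]
  14 → shelf 1  [load 22/37]
  15 → shelf 1  [load 37/37]
  20 → shelf 2 (new)  [load 20/37]
  24 → shelf 3 (new)  [load 24/37]
  8 → shelf 3  [load 32/37]
  10 → shelf 2  [load 30/37]
  11 → shelf 4 (new)  [load 11/37]
4 shelves opened.

4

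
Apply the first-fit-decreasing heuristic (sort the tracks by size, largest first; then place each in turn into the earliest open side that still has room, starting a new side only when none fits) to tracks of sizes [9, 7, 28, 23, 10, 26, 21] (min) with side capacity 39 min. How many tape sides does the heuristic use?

Sorted descending: 28, 26, 23, 21, 10, 9, 7.
  28 → side 1 (new)  [load 28/39]
  26 → side 2 (new)  [load 26/39]
  23 → side 3 (new)  [load 23/39]
  21 → side 4 (new)  [load 21/39]
  10 → side 1  [load 38/39]
  9 → side 2  [load 35/39]
  7 → side 3  [load 30/39]
4 tape sides opened.

4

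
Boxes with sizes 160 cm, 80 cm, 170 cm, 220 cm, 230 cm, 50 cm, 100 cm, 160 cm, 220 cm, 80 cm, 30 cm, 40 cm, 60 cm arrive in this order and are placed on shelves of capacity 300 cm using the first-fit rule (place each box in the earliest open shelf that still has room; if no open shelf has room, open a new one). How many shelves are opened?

6

  160 → shelf 1 (new)  [load 160/300]
  80 → shelf 1  [load 240/300]
  170 → shelf 2 (new)  [load 170/300]
  220 → shelf 3 (new)  [load 220/300]
  230 → shelf 4 (new)  [load 230/300]
  50 → shelf 1  [load 290/300]
  100 → shelf 2  [load 270/300]
  160 → shelf 5 (new)  [load 160/300]
  220 → shelf 6 (new)  [load 220/300]
  80 → shelf 3  [load 300/300]
  30 → shelf 2  [load 300/300]
  40 → shelf 4  [load 270/300]
  60 → shelf 5  [load 220/300]
6 shelves opened.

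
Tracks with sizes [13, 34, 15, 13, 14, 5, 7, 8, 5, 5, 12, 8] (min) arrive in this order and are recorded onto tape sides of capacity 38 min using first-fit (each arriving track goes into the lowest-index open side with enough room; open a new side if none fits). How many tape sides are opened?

4

  13 → side 1 (new)  [load 13/38]
  34 → side 2 (new)  [load 34/38]
  15 → side 1  [load 28/38]
  13 → side 3 (new)  [load 13/38]
  14 → side 3  [load 27/38]
  5 → side 1  [load 33/38]
  7 → side 3  [load 34/38]
  8 → side 4 (new)  [load 8/38]
  5 → side 1  [load 38/38]
  5 → side 4  [load 13/38]
  12 → side 4  [load 25/38]
  8 → side 4  [load 33/38]
4 tape sides opened.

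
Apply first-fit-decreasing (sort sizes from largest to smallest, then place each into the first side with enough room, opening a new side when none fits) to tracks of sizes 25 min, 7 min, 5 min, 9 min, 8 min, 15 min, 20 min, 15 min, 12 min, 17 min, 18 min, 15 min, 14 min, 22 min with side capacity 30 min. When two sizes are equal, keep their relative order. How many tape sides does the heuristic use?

7

Sorted descending: 25, 22, 20, 18, 17, 15, 15, 15, 14, 12, 9, 8, 7, 5.
  25 → side 1 (new)  [load 25/30]
  22 → side 2 (new)  [load 22/30]
  20 → side 3 (new)  [load 20/30]
  18 → side 4 (new)  [load 18/30]
  17 → side 5 (new)  [load 17/30]
  15 → side 6 (new)  [load 15/30]
  15 → side 6  [load 30/30]
  15 → side 7 (new)  [load 15/30]
  14 → side 7  [load 29/30]
  12 → side 4  [load 30/30]
  9 → side 3  [load 29/30]
  8 → side 2  [load 30/30]
  7 → side 5  [load 24/30]
  5 → side 1  [load 30/30]
7 tape sides opened.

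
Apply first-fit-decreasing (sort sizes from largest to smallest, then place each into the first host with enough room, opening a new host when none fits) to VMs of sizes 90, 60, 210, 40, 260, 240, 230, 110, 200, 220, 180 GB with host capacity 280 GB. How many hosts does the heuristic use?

Sorted descending: 260, 240, 230, 220, 210, 200, 180, 110, 90, 60, 40.
  260 → host 1 (new)  [load 260/280]
  240 → host 2 (new)  [load 240/280]
  230 → host 3 (new)  [load 230/280]
  220 → host 4 (new)  [load 220/280]
  210 → host 5 (new)  [load 210/280]
  200 → host 6 (new)  [load 200/280]
  180 → host 7 (new)  [load 180/280]
  110 → host 8 (new)  [load 110/280]
  90 → host 7  [load 270/280]
  60 → host 4  [load 280/280]
  40 → host 2  [load 280/280]
8 hosts opened.

8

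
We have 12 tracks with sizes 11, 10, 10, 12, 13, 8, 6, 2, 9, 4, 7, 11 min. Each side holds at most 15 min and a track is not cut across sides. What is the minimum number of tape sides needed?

Total = 13 + 12 + 11 + 11 + 10 + 10 + 9 + 8 + 7 + 6 + 4 + 2 = 103 min.
Lower bound: ⌈103/15⌉ = 7 tape sides.
Also, 8 tracks each exceed 15/2 min, and no two of those can share a side, so at least 8 tape sides are needed.
A packing using 8 tape sides:
  side 1: 13 + 2 = 15
  side 2: 12 = 12
  side 3: 11 + 4 = 15
  side 4: 11 = 11
  side 5: 10 = 10
  side 6: 10 = 10
  side 7: 9 + 6 = 15
  side 8: 8 + 7 = 15
This matches the lower bound, so 8 is optimal.

8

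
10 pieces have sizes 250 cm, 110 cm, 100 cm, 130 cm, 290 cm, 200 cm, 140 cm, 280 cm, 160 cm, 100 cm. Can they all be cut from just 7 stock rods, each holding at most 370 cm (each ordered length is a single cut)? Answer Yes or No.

A valid assignment using 6 stock rods:
  stock rod 1: 290 = 290
  stock rod 2: 280 = 280
  stock rod 3: 250 + 110 = 360
  stock rod 4: 200 + 160 = 360
  stock rod 5: 140 + 130 + 100 = 370
  stock rod 6: 100 = 100
That uses only 6 ≤ 7, so 7 stock rods are enough.

Yes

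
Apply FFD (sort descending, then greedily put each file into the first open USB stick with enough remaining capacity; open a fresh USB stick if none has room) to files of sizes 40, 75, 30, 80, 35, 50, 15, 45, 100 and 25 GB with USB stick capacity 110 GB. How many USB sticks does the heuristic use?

Sorted descending: 100, 80, 75, 50, 45, 40, 35, 30, 25, 15.
  100 → USB stick 1 (new)  [load 100/110]
  80 → USB stick 2 (new)  [load 80/110]
  75 → USB stick 3 (new)  [load 75/110]
  50 → USB stick 4 (new)  [load 50/110]
  45 → USB stick 4  [load 95/110]
  40 → USB stick 5 (new)  [load 40/110]
  35 → USB stick 3  [load 110/110]
  30 → USB stick 2  [load 110/110]
  25 → USB stick 5  [load 65/110]
  15 → USB stick 4  [load 110/110]
5 USB sticks opened.

5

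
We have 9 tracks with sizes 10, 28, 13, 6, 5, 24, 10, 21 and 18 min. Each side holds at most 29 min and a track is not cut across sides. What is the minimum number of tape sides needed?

5

Total = 28 + 24 + 21 + 18 + 13 + 10 + 10 + 6 + 5 = 135 min.
Lower bound: ⌈135/29⌉ = 5 tape sides.
A packing using 5 tape sides:
  side 1: 28 = 28
  side 2: 24 + 5 = 29
  side 3: 21 + 6 = 27
  side 4: 18 + 10 = 28
  side 5: 13 + 10 = 23
This matches the lower bound, so 5 is optimal.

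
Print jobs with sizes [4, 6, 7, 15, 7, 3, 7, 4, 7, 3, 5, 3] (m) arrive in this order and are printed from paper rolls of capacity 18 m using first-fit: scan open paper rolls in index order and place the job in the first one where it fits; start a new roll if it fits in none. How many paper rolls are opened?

  4 → roll 1 (new)  [load 4/18]
  6 → roll 1  [load 10/18]
  7 → roll 1  [load 17/18]
  15 → roll 2 (new)  [load 15/18]
  7 → roll 3 (new)  [load 7/18]
  3 → roll 2  [load 18/18]
  7 → roll 3  [load 14/18]
  4 → roll 3  [load 18/18]
  7 → roll 4 (new)  [load 7/18]
  3 → roll 4  [load 10/18]
  5 → roll 4  [load 15/18]
  3 → roll 4  [load 18/18]
4 paper rolls opened.

4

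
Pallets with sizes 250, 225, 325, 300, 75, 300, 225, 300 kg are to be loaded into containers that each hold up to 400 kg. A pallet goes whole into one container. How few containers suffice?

7

Total = 325 + 300 + 300 + 300 + 250 + 225 + 225 + 75 = 2000 kg.
Lower bound: ⌈2000/400⌉ = 5 containers.
Also, 7 pallets each exceed 200 kg, and no two of those can share a container, so at least 7 containers are needed.
A packing using 7 containers:
  container 1: 325 + 75 = 400
  container 2: 300 = 300
  container 3: 300 = 300
  container 4: 300 = 300
  container 5: 250 = 250
  container 6: 225 = 225
  container 7: 225 = 225
This matches the lower bound, so 7 is optimal.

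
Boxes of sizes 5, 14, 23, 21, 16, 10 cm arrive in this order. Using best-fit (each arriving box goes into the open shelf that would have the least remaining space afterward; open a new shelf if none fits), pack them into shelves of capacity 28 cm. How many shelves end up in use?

4

  5 → shelf 1 (new)  [load 5/28]
  14 → shelf 1  [load 19/28]
  23 → shelf 2 (new)  [load 23/28]
  21 → shelf 3 (new)  [load 21/28]
  16 → shelf 4 (new)  [load 16/28]
  10 → shelf 4  [load 26/28]
4 shelves opened.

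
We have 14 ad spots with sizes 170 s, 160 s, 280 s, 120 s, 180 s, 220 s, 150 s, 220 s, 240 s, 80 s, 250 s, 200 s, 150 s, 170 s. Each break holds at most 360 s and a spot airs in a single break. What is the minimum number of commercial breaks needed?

Total = 280 + 250 + 240 + 220 + 220 + 200 + 180 + 170 + 170 + 160 + 150 + 150 + 120 + 80 = 2590 s.
Lower bound: ⌈2590/360⌉ = 8 commercial breaks.
A packing using 9 commercial breaks:
  break 1: 280 + 80 = 360
  break 2: 250 = 250
  break 3: 240 + 120 = 360
  break 4: 220 = 220
  break 5: 220 = 220
  break 6: 200 + 160 = 360
  break 7: 180 + 170 = 350
  break 8: 170 + 150 = 320
  break 9: 150 = 150
No arrangement into 8 commercial breaks stays within capacity, so 9 is optimal.

9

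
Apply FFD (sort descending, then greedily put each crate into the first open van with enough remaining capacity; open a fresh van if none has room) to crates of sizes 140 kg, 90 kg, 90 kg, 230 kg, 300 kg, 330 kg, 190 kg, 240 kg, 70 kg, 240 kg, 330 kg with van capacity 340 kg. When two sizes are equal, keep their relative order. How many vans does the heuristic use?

7

Sorted descending: 330, 330, 300, 240, 240, 230, 190, 140, 90, 90, 70.
  330 → van 1 (new)  [load 330/340]
  330 → van 2 (new)  [load 330/340]
  300 → van 3 (new)  [load 300/340]
  240 → van 4 (new)  [load 240/340]
  240 → van 5 (new)  [load 240/340]
  230 → van 6 (new)  [load 230/340]
  190 → van 7 (new)  [load 190/340]
  140 → van 7  [load 330/340]
  90 → van 4  [load 330/340]
  90 → van 5  [load 330/340]
  70 → van 6  [load 300/340]
7 vans opened.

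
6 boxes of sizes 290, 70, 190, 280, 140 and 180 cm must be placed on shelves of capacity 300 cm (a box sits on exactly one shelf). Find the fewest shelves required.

Total = 290 + 280 + 190 + 180 + 140 + 70 = 1150 cm.
Lower bound: ⌈1150/300⌉ = 4 shelves.
A packing using 5 shelves:
  shelf 1: 290 = 290
  shelf 2: 280 = 280
  shelf 3: 190 + 70 = 260
  shelf 4: 180 = 180
  shelf 5: 140 = 140
No arrangement into 4 shelves stays within capacity, so 5 is optimal.

5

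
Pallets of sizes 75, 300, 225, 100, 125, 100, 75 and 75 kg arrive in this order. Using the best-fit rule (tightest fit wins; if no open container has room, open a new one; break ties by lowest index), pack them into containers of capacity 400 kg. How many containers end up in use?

3

  75 → container 1 (new)  [load 75/400]
  300 → container 1  [load 375/400]
  225 → container 2 (new)  [load 225/400]
  100 → container 2  [load 325/400]
  125 → container 3 (new)  [load 125/400]
  100 → container 3  [load 225/400]
  75 → container 2  [load 400/400]
  75 → container 3  [load 300/400]
3 containers opened.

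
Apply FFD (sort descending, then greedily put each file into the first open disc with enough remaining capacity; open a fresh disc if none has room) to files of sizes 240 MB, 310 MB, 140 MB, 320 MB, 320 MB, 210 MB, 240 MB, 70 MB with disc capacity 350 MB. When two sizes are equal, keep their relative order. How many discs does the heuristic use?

Sorted descending: 320, 320, 310, 240, 240, 210, 140, 70.
  320 → disc 1 (new)  [load 320/350]
  320 → disc 2 (new)  [load 320/350]
  310 → disc 3 (new)  [load 310/350]
  240 → disc 4 (new)  [load 240/350]
  240 → disc 5 (new)  [load 240/350]
  210 → disc 6 (new)  [load 210/350]
  140 → disc 6  [load 350/350]
  70 → disc 4  [load 310/350]
6 discs opened.

6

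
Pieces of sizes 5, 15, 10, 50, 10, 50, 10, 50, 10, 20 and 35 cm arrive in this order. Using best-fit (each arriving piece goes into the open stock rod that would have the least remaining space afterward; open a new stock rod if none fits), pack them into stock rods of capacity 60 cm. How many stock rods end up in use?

5

  5 → stock rod 1 (new)  [load 5/60]
  15 → stock rod 1  [load 20/60]
  10 → stock rod 1  [load 30/60]
  50 → stock rod 2 (new)  [load 50/60]
  10 → stock rod 2  [load 60/60]
  50 → stock rod 3 (new)  [load 50/60]
  10 → stock rod 3  [load 60/60]
  50 → stock rod 4 (new)  [load 50/60]
  10 → stock rod 4  [load 60/60]
  20 → stock rod 1  [load 50/60]
  35 → stock rod 5 (new)  [load 35/60]
5 stock rods opened.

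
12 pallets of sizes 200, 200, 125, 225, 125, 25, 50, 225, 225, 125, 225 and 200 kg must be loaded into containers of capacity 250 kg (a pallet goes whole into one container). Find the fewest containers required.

Total = 225 + 225 + 225 + 225 + 200 + 200 + 200 + 125 + 125 + 125 + 50 + 25 = 1950 kg.
Lower bound: ⌈1950/250⌉ = 8 containers.
A packing using 9 containers:
  container 1: 225 + 25 = 250
  container 2: 225 = 225
  container 3: 225 = 225
  container 4: 225 = 225
  container 5: 200 + 50 = 250
  container 6: 200 = 200
  container 7: 200 = 200
  container 8: 125 + 125 = 250
  container 9: 125 = 125
No arrangement into 8 containers stays within capacity, so 9 is optimal.

9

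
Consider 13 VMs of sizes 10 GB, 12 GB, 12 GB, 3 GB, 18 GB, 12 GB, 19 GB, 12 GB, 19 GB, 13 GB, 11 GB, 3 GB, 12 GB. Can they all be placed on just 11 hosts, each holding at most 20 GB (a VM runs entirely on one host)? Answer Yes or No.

A valid assignment using 11 hosts:
  host 1: 19 = 19
  host 2: 19 = 19
  host 3: 18 = 18
  host 4: 13 + 3 + 3 = 19
  host 5: 12 = 12
  host 6: 12 = 12
  host 7: 12 = 12
  host 8: 12 = 12
  host 9: 12 = 12
  host 10: 11 = 11
  host 11: 10 = 10
Every load is within 20 GB, so 11 hosts suffice.

Yes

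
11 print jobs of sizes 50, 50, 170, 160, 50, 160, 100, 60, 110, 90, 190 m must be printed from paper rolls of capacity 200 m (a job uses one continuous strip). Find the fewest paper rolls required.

Total = 190 + 170 + 160 + 160 + 110 + 100 + 90 + 60 + 50 + 50 + 50 = 1190 m.
Lower bound: ⌈1190/200⌉ = 6 paper rolls.
A packing using 7 paper rolls:
  roll 1: 190 = 190
  roll 2: 170 = 170
  roll 3: 160 = 160
  roll 4: 160 = 160
  roll 5: 110 + 90 = 200
  roll 6: 100 + 60 = 160
  roll 7: 50 + 50 + 50 = 150
No arrangement into 6 paper rolls stays within capacity, so 7 is optimal.

7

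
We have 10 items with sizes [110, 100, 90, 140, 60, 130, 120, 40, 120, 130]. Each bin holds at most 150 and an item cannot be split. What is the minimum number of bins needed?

8

Total = 140 + 130 + 130 + 120 + 120 + 110 + 100 + 90 + 60 + 40 = 1040.
Lower bound: ⌈1040/150⌉ = 7 bins.
Also, 8 items each exceed 75, and no two of those can share a bin, so at least 8 bins are needed.
A packing using 8 bins:
  bin 1: 140 = 140
  bin 2: 130 = 130
  bin 3: 130 = 130
  bin 4: 120 = 120
  bin 5: 120 = 120
  bin 6: 110 + 40 = 150
  bin 7: 100 = 100
  bin 8: 90 + 60 = 150
This matches the lower bound, so 8 is optimal.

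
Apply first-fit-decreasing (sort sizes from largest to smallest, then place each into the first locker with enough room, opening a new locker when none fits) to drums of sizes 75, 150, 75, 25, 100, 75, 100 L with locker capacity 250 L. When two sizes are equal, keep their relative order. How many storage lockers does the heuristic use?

3

Sorted descending: 150, 100, 100, 75, 75, 75, 25.
  150 → locker 1 (new)  [load 150/250]
  100 → locker 1  [load 250/250]
  100 → locker 2 (new)  [load 100/250]
  75 → locker 2  [load 175/250]
  75 → locker 2  [load 250/250]
  75 → locker 3 (new)  [load 75/250]
  25 → locker 3  [load 100/250]
3 storage lockers opened.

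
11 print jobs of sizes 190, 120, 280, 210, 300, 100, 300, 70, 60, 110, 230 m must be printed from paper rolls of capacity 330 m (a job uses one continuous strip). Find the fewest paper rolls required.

7

Total = 300 + 300 + 280 + 230 + 210 + 190 + 120 + 110 + 100 + 70 + 60 = 1970 m.
Lower bound: ⌈1970/330⌉ = 6 paper rolls.
A packing using 7 paper rolls:
  roll 1: 300 = 300
  roll 2: 300 = 300
  roll 3: 280 = 280
  roll 4: 230 + 100 = 330
  roll 5: 210 + 120 = 330
  roll 6: 190 + 110 = 300
  roll 7: 70 + 60 = 130
No arrangement into 6 paper rolls stays within capacity, so 7 is optimal.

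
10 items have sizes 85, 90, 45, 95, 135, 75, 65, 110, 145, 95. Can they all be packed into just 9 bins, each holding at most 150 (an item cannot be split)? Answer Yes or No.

Yes

A valid assignment using 8 bins:
  bin 1: 145 = 145
  bin 2: 135 = 135
  bin 3: 110 = 110
  bin 4: 95 + 45 = 140
  bin 5: 95 = 95
  bin 6: 90 = 90
  bin 7: 85 + 65 = 150
  bin 8: 75 = 75
That uses only 8 ≤ 9, so 9 bins are enough.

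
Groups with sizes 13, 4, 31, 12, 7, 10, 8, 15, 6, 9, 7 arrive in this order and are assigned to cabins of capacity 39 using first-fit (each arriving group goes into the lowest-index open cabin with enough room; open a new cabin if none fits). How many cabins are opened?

  13 → cabin 1 (new)  [load 13/39]
  4 → cabin 1  [load 17/39]
  31 → cabin 2 (new)  [load 31/39]
  12 → cabin 1  [load 29/39]
  7 → cabin 1  [load 36/39]
  10 → cabin 3 (new)  [load 10/39]
  8 → cabin 2  [load 39/39]
  15 → cabin 3  [load 25/39]
  6 → cabin 3  [load 31/39]
  9 → cabin 4 (new)  [load 9/39]
  7 → cabin 3  [load 38/39]
4 cabins opened.

4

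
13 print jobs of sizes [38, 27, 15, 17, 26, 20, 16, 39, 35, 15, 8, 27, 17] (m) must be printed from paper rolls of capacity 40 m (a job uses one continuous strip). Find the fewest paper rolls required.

9

Total = 39 + 38 + 35 + 27 + 27 + 26 + 20 + 17 + 17 + 16 + 15 + 15 + 8 = 300 m.
Lower bound: ⌈300/40⌉ = 8 paper rolls.
A packing using 9 paper rolls:
  roll 1: 39 = 39
  roll 2: 38 = 38
  roll 3: 35 = 35
  roll 4: 27 + 8 = 35
  roll 5: 27 = 27
  roll 6: 26 = 26
  roll 7: 20 + 17 = 37
  roll 8: 17 + 16 = 33
  roll 9: 15 + 15 = 30
No arrangement into 8 paper rolls stays within capacity, so 9 is optimal.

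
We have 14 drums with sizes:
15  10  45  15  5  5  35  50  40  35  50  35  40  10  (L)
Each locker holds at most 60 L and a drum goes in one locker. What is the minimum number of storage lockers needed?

Total = 50 + 50 + 45 + 40 + 40 + 35 + 35 + 35 + 15 + 15 + 10 + 10 + 5 + 5 = 390 L.
Lower bound: ⌈390/60⌉ = 7 storage lockers.
Also, 8 drums each exceed 30 L, and no two of those can share a locker, so at least 8 storage lockers are needed.
A packing using 8 storage lockers:
  locker 1: 50 + 10 = 60
  locker 2: 50 + 10 = 60
  locker 3: 45 + 15 = 60
  locker 4: 40 + 15 + 5 = 60
  locker 5: 40 + 5 = 45
  locker 6: 35 = 35
  locker 7: 35 = 35
  locker 8: 35 = 35
This matches the lower bound, so 8 is optimal.

8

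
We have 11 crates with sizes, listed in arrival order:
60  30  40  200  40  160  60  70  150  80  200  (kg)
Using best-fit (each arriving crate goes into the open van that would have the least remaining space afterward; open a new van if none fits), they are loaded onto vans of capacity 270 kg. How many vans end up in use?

5

  60 → van 1 (new)  [load 60/270]
  30 → van 1  [load 90/270]
  40 → van 1  [load 130/270]
  200 → van 2 (new)  [load 200/270]
  40 → van 2  [load 240/270]
  160 → van 3 (new)  [load 160/270]
  60 → van 3  [load 220/270]
  70 → van 1  [load 200/270]
  150 → van 4 (new)  [load 150/270]
  80 → van 4  [load 230/270]
  200 → van 5 (new)  [load 200/270]
5 vans opened.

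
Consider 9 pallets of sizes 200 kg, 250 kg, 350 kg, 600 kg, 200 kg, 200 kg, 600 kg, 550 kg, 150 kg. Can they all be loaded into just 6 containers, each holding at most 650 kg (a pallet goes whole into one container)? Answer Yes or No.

Yes

A valid assignment using 6 containers:
  container 1: 600 = 600
  container 2: 600 = 600
  container 3: 550 = 550
  container 4: 350 + 250 = 600
  container 5: 200 + 200 + 200 = 600
  container 6: 150 = 150
Every load is within 650 kg, so 6 containers suffice.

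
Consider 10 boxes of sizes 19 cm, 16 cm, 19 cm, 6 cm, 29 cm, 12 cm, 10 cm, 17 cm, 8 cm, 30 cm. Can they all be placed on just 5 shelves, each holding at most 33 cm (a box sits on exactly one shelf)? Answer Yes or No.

Total = 166 cm; ⌈166/33⌉ = 6.
At least 6 shelves are required, but only 5 are allowed.

No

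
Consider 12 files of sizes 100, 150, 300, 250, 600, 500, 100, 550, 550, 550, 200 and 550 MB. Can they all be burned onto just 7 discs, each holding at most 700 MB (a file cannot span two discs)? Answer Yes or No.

A valid assignment using 7 discs:
  disc 1: 600 + 100 = 700
  disc 2: 550 + 150 = 700
  disc 3: 550 + 100 = 650
  disc 4: 550 = 550
  disc 5: 550 = 550
  disc 6: 500 + 200 = 700
  disc 7: 300 + 250 = 550
Every load is within 700 MB, so 7 discs suffice.

Yes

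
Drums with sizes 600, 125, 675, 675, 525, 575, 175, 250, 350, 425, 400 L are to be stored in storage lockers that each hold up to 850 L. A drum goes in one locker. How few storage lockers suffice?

7

Total = 675 + 675 + 600 + 575 + 525 + 425 + 400 + 350 + 250 + 175 + 125 = 4775 L.
Lower bound: ⌈4775/850⌉ = 6 storage lockers.
A packing using 7 storage lockers:
  locker 1: 675 + 175 = 850
  locker 2: 675 + 125 = 800
  locker 3: 600 + 250 = 850
  locker 4: 575 = 575
  locker 5: 525 = 525
  locker 6: 425 + 400 = 825
  locker 7: 350 = 350
No arrangement into 6 storage lockers stays within capacity, so 7 is optimal.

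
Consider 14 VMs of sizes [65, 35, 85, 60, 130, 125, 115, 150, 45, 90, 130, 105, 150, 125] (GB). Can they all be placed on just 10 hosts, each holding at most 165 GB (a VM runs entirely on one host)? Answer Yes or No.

Yes

A valid assignment using 10 hosts:
  host 1: 150 = 150
  host 2: 150 = 150
  host 3: 130 + 35 = 165
  host 4: 130 = 130
  host 5: 125 = 125
  host 6: 125 = 125
  host 7: 115 + 45 = 160
  host 8: 105 + 60 = 165
  host 9: 90 + 65 = 155
  host 10: 85 = 85
Every load is within 165 GB, so 10 hosts suffice.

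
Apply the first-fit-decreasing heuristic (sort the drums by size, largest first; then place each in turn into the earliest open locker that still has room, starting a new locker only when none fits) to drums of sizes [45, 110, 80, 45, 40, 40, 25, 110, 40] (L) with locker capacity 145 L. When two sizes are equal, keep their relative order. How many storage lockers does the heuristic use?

Sorted descending: 110, 110, 80, 45, 45, 40, 40, 40, 25.
  110 → locker 1 (new)  [load 110/145]
  110 → locker 2 (new)  [load 110/145]
  80 → locker 3 (new)  [load 80/145]
  45 → locker 3  [load 125/145]
  45 → locker 4 (new)  [load 45/145]
  40 → locker 4  [load 85/145]
  40 → locker 4  [load 125/145]
  40 → locker 5 (new)  [load 40/145]
  25 → locker 1  [load 135/145]
5 storage lockers opened.

5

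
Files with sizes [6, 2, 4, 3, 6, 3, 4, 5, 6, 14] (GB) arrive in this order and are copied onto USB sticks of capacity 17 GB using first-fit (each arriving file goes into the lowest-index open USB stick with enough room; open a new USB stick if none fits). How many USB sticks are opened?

4

  6 → USB stick 1 (new)  [load 6/17]
  2 → USB stick 1  [load 8/17]
  4 → USB stick 1  [load 12/17]
  3 → USB stick 1  [load 15/17]
  6 → USB stick 2 (new)  [load 6/17]
  3 → USB stick 2  [load 9/17]
  4 → USB stick 2  [load 13/17]
  5 → USB stick 3 (new)  [load 5/17]
  6 → USB stick 3  [load 11/17]
  14 → USB stick 4 (new)  [load 14/17]
4 USB sticks opened.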